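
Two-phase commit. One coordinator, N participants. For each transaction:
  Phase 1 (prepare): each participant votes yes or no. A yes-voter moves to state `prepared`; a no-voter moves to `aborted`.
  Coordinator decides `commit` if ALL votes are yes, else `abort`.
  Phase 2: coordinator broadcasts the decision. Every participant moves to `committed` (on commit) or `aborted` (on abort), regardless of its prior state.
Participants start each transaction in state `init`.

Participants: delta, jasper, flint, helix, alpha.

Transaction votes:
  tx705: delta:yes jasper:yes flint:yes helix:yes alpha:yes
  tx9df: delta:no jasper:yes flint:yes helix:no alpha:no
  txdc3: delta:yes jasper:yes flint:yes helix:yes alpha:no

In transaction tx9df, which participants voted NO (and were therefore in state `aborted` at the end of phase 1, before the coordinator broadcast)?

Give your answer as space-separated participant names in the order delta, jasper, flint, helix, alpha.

Txn tx9df phase 1: delta no -> aborted; jasper yes -> prepared; flint yes -> prepared; helix no -> aborted; alpha no -> aborted

Answer: delta helix alpha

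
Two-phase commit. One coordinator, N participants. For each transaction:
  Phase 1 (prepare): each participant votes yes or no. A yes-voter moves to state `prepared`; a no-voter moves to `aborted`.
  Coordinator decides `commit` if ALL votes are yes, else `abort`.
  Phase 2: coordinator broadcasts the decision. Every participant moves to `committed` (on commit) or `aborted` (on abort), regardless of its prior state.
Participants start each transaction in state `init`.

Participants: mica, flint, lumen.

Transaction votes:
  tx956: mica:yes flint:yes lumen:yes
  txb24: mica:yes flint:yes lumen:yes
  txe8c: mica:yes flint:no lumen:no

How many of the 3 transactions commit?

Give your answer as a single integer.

Answer: 2

Derivation:
tx956: all yes -> commit (commits=1)
txb24: all yes -> commit (commits=2)
txe8c: no from flint, lumen -> abort (commits=2)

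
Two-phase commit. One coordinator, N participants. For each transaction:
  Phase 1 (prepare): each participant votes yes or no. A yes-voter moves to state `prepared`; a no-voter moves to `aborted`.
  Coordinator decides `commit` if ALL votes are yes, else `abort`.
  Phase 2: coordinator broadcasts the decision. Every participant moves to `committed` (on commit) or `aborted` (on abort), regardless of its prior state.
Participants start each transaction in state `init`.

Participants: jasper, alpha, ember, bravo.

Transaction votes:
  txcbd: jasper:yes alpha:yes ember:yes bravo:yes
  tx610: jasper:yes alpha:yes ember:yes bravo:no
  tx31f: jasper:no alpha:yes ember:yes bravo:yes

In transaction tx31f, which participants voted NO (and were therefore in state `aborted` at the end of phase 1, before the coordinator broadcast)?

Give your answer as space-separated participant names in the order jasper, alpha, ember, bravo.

Answer: jasper

Derivation:
Txn tx31f phase 1: jasper no -> aborted; alpha yes -> prepared; ember yes -> prepared; bravo yes -> prepared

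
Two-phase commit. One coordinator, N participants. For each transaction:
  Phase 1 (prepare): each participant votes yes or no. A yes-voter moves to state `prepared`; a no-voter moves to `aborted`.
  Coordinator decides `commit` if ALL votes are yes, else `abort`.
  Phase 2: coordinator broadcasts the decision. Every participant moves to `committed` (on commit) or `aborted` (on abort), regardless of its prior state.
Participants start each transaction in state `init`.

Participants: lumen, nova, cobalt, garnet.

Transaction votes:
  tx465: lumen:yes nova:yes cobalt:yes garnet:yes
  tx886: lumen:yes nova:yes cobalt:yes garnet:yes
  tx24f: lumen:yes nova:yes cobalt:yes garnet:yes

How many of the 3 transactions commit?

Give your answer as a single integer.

Answer: 3

Derivation:
tx465: all yes -> commit (commits=1)
tx886: all yes -> commit (commits=2)
tx24f: all yes -> commit (commits=3)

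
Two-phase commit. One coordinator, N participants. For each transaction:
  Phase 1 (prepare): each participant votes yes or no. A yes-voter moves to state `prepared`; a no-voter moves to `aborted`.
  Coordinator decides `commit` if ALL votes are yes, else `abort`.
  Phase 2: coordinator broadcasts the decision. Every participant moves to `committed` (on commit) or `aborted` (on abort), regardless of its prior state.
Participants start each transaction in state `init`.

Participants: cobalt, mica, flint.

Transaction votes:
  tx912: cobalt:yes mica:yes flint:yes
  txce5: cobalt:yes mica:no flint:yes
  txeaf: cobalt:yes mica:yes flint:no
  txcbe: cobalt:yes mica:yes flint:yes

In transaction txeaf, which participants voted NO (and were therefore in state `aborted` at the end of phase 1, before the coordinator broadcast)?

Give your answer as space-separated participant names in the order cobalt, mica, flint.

Txn txeaf phase 1: cobalt yes -> prepared; mica yes -> prepared; flint no -> aborted

Answer: flint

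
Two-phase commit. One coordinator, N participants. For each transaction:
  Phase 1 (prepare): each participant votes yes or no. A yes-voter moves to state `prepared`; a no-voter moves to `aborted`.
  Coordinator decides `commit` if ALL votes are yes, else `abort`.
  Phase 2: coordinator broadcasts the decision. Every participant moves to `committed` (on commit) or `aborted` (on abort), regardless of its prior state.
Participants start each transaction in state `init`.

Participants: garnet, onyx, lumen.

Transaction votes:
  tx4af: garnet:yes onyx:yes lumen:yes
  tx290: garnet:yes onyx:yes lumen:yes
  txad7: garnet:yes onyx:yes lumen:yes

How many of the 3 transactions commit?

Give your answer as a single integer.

Answer: 3

Derivation:
tx4af: all yes -> commit (commits=1)
tx290: all yes -> commit (commits=2)
txad7: all yes -> commit (commits=3)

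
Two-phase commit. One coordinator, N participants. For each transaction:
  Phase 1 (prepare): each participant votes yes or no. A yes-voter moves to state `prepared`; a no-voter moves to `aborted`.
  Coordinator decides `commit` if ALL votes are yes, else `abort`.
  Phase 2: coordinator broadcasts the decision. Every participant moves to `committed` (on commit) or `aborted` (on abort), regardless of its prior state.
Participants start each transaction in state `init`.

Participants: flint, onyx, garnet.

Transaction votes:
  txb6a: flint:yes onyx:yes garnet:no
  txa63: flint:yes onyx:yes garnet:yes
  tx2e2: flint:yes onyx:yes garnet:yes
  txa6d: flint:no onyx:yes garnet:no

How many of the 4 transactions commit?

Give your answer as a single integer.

txb6a: no from garnet -> abort (commits=0)
txa63: all yes -> commit (commits=1)
tx2e2: all yes -> commit (commits=2)
txa6d: no from flint, garnet -> abort (commits=2)

Answer: 2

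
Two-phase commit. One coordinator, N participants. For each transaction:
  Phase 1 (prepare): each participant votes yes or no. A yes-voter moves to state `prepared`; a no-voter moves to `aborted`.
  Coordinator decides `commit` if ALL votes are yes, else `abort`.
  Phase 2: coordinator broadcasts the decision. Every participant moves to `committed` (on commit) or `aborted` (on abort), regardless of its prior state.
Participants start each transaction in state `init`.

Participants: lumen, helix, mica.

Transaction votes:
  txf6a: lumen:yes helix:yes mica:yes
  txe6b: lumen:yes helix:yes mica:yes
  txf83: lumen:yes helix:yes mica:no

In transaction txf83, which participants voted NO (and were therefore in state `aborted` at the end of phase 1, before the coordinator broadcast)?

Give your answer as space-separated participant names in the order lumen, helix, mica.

Txn txf83 phase 1: lumen yes -> prepared; helix yes -> prepared; mica no -> aborted

Answer: mica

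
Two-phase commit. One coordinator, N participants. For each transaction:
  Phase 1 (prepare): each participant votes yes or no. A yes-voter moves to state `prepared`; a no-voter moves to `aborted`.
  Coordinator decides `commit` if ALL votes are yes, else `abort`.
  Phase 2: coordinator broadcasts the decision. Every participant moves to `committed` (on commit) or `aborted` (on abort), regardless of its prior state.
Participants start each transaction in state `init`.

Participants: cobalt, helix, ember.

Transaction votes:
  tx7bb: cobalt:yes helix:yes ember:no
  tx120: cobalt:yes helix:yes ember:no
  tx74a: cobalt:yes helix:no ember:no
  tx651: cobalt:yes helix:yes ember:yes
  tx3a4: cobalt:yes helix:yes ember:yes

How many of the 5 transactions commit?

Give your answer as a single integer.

Answer: 2

Derivation:
tx7bb: no from ember -> abort (commits=0)
tx120: no from ember -> abort (commits=0)
tx74a: no from helix, ember -> abort (commits=0)
tx651: all yes -> commit (commits=1)
tx3a4: all yes -> commit (commits=2)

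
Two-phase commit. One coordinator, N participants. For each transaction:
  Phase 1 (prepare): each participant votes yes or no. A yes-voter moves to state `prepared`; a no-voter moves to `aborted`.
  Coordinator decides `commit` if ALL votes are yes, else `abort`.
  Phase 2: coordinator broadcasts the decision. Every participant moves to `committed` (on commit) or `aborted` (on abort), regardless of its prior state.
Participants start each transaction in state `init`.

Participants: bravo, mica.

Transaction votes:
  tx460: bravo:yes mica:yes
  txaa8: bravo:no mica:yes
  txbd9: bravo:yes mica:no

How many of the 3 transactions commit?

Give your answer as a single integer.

Answer: 1

Derivation:
tx460: all yes -> commit (commits=1)
txaa8: no from bravo -> abort (commits=1)
txbd9: no from mica -> abort (commits=1)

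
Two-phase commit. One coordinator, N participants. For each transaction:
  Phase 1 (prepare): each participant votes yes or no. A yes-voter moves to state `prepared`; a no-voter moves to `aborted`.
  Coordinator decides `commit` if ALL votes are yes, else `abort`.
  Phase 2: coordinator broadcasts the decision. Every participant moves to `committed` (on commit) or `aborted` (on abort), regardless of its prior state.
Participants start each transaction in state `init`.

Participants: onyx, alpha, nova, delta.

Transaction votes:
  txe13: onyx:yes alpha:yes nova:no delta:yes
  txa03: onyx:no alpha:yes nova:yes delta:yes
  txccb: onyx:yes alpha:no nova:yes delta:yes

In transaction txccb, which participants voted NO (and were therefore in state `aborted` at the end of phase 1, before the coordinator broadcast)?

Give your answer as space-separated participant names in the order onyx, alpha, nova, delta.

Txn txccb phase 1: onyx yes -> prepared; alpha no -> aborted; nova yes -> prepared; delta yes -> prepared

Answer: alpha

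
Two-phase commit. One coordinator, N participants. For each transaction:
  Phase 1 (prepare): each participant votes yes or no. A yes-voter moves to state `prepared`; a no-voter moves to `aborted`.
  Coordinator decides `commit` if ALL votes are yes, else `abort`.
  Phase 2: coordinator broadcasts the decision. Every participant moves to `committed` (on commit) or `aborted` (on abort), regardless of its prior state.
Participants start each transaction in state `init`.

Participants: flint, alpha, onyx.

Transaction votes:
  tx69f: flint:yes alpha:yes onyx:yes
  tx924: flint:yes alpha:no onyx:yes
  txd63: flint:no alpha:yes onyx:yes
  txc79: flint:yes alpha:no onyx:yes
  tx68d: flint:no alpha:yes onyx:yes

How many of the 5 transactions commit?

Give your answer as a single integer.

tx69f: all yes -> commit (commits=1)
tx924: no from alpha -> abort (commits=1)
txd63: no from flint -> abort (commits=1)
txc79: no from alpha -> abort (commits=1)
tx68d: no from flint -> abort (commits=1)

Answer: 1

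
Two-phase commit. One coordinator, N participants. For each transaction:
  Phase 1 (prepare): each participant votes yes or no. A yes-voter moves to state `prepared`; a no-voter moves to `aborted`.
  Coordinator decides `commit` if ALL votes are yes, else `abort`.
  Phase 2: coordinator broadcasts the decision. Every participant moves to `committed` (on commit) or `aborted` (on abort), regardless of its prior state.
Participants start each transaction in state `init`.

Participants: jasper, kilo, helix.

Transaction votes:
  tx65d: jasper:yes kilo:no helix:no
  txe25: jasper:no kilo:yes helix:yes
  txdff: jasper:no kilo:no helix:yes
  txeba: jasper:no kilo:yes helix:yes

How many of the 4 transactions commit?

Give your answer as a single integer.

tx65d: no from kilo, helix -> abort (commits=0)
txe25: no from jasper -> abort (commits=0)
txdff: no from jasper, kilo -> abort (commits=0)
txeba: no from jasper -> abort (commits=0)

Answer: 0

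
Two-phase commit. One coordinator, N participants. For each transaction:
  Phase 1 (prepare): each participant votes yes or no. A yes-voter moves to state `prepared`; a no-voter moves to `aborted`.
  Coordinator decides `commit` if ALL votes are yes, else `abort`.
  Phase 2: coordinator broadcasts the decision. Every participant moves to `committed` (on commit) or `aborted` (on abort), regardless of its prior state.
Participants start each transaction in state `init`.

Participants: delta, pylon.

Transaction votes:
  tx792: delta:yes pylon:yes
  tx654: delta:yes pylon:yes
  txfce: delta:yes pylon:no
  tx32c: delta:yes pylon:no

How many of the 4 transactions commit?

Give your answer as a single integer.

Answer: 2

Derivation:
tx792: all yes -> commit (commits=1)
tx654: all yes -> commit (commits=2)
txfce: no from pylon -> abort (commits=2)
tx32c: no from pylon -> abort (commits=2)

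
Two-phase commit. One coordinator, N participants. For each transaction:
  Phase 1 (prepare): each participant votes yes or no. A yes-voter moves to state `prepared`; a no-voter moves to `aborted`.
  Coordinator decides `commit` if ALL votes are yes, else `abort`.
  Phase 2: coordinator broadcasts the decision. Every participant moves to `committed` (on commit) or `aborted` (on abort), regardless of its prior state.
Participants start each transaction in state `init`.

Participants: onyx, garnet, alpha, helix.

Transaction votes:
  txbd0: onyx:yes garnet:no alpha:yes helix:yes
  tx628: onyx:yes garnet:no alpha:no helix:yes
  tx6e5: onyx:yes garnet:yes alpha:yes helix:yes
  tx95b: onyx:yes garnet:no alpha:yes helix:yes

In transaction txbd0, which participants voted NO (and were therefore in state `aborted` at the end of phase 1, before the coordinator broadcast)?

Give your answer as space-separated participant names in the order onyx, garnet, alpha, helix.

Txn txbd0 phase 1: onyx yes -> prepared; garnet no -> aborted; alpha yes -> prepared; helix yes -> prepared

Answer: garnet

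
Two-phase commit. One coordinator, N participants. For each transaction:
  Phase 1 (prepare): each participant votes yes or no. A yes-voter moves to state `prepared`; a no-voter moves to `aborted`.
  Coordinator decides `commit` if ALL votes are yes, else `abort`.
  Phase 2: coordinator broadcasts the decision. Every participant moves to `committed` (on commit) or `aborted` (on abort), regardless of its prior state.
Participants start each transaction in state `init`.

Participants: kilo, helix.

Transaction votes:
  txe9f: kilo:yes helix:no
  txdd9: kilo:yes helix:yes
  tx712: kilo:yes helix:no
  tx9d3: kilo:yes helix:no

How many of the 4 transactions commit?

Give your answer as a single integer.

txe9f: no from helix -> abort (commits=0)
txdd9: all yes -> commit (commits=1)
tx712: no from helix -> abort (commits=1)
tx9d3: no from helix -> abort (commits=1)

Answer: 1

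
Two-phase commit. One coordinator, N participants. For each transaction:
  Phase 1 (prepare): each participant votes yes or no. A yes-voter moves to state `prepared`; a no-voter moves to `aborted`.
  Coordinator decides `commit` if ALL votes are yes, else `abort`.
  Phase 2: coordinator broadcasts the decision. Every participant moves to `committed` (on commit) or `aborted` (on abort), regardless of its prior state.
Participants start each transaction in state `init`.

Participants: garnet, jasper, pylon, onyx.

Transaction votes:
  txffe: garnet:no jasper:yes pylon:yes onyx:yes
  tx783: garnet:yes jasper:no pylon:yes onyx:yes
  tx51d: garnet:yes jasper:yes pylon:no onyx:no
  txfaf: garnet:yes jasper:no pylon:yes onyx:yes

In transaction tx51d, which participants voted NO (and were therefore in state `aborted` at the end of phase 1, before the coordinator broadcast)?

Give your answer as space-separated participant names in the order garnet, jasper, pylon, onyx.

Answer: pylon onyx

Derivation:
Txn tx51d phase 1: garnet yes -> prepared; jasper yes -> prepared; pylon no -> aborted; onyx no -> aborted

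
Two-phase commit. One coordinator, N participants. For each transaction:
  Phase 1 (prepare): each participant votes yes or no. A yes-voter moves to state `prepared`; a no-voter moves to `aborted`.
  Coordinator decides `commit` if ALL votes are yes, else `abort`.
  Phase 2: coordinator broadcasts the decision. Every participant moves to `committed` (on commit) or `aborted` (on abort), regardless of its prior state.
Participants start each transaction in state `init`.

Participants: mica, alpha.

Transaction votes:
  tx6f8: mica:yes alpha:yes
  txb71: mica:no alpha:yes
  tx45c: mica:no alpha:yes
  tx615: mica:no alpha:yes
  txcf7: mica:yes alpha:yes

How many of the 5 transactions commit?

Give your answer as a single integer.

tx6f8: all yes -> commit (commits=1)
txb71: no from mica -> abort (commits=1)
tx45c: no from mica -> abort (commits=1)
tx615: no from mica -> abort (commits=1)
txcf7: all yes -> commit (commits=2)

Answer: 2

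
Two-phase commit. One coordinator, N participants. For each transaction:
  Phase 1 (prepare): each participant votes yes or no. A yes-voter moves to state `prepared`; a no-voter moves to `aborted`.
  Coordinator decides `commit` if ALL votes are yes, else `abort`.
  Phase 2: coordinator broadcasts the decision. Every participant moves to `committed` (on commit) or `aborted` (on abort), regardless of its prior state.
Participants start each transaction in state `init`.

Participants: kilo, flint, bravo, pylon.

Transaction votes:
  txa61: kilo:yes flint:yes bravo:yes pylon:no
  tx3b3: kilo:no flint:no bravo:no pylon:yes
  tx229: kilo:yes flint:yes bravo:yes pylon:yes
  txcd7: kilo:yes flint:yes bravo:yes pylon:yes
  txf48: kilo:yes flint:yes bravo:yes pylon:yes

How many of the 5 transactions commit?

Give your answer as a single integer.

Answer: 3

Derivation:
txa61: no from pylon -> abort (commits=0)
tx3b3: no from kilo, flint, bravo -> abort (commits=0)
tx229: all yes -> commit (commits=1)
txcd7: all yes -> commit (commits=2)
txf48: all yes -> commit (commits=3)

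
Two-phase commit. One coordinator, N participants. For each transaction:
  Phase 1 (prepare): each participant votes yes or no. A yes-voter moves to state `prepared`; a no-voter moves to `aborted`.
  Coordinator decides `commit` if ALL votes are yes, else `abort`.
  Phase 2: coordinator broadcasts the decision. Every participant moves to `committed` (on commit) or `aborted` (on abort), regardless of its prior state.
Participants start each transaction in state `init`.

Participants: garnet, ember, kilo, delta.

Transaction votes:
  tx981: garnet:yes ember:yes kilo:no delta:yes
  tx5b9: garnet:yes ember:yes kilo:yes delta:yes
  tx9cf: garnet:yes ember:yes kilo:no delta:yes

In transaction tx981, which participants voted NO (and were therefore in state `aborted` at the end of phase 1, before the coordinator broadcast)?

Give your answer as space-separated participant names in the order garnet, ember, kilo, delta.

Txn tx981 phase 1: garnet yes -> prepared; ember yes -> prepared; kilo no -> aborted; delta yes -> prepared

Answer: kilo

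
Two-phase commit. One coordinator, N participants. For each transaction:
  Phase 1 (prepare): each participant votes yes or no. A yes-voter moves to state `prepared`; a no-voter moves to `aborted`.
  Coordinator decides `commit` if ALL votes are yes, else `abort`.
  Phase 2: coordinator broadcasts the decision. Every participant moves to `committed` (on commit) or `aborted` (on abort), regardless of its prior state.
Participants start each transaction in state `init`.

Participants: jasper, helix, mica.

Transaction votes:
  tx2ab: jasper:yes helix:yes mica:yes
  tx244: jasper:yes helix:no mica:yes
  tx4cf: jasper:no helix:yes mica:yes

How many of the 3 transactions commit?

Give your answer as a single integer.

tx2ab: all yes -> commit (commits=1)
tx244: no from helix -> abort (commits=1)
tx4cf: no from jasper -> abort (commits=1)

Answer: 1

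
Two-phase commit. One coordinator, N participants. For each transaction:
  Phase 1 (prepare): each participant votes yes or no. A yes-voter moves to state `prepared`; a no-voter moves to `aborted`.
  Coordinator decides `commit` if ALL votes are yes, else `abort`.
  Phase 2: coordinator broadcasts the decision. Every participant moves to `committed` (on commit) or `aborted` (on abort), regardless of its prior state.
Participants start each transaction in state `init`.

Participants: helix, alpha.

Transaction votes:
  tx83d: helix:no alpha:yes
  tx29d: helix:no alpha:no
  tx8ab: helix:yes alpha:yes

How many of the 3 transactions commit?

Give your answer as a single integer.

Answer: 1

Derivation:
tx83d: no from helix -> abort (commits=0)
tx29d: no from helix, alpha -> abort (commits=0)
tx8ab: all yes -> commit (commits=1)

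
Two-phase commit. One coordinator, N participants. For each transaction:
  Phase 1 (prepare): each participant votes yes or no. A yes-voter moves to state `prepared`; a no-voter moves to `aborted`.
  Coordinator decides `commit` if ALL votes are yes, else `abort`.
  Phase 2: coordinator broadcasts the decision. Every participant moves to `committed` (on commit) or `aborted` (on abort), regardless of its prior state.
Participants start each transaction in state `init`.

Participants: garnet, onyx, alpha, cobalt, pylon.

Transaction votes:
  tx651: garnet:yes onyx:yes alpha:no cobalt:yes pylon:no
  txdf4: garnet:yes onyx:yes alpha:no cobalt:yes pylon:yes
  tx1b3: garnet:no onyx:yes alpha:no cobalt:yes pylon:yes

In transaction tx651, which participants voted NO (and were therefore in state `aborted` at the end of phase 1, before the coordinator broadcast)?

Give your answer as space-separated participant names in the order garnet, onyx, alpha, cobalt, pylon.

Txn tx651 phase 1: garnet yes -> prepared; onyx yes -> prepared; alpha no -> aborted; cobalt yes -> prepared; pylon no -> aborted

Answer: alpha pylon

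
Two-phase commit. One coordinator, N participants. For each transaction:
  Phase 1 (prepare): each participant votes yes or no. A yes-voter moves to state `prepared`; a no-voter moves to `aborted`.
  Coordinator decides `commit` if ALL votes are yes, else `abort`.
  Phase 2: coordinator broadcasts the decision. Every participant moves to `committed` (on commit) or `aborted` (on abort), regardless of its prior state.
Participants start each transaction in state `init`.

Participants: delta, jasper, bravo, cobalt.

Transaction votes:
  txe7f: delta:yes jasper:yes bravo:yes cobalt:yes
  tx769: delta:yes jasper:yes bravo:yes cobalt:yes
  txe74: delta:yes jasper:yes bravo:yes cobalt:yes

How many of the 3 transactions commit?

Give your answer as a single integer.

txe7f: all yes -> commit (commits=1)
tx769: all yes -> commit (commits=2)
txe74: all yes -> commit (commits=3)

Answer: 3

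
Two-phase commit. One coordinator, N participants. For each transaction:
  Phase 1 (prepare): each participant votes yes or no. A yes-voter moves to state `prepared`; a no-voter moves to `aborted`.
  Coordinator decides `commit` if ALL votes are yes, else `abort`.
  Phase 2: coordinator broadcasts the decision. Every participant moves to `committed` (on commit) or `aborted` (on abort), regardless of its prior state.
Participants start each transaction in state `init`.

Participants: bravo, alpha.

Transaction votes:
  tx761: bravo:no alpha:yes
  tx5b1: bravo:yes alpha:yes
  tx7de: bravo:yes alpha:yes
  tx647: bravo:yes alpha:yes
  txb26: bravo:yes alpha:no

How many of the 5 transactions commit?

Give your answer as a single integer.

tx761: no from bravo -> abort (commits=0)
tx5b1: all yes -> commit (commits=1)
tx7de: all yes -> commit (commits=2)
tx647: all yes -> commit (commits=3)
txb26: no from alpha -> abort (commits=3)

Answer: 3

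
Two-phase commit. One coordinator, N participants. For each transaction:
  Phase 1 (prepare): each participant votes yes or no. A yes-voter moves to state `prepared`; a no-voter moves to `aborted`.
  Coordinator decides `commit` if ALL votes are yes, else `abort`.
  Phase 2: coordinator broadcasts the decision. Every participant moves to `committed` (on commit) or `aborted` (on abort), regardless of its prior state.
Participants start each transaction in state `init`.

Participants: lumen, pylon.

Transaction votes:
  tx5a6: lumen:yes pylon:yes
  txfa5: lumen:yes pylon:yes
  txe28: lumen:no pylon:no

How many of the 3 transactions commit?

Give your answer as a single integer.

tx5a6: all yes -> commit (commits=1)
txfa5: all yes -> commit (commits=2)
txe28: no from lumen, pylon -> abort (commits=2)

Answer: 2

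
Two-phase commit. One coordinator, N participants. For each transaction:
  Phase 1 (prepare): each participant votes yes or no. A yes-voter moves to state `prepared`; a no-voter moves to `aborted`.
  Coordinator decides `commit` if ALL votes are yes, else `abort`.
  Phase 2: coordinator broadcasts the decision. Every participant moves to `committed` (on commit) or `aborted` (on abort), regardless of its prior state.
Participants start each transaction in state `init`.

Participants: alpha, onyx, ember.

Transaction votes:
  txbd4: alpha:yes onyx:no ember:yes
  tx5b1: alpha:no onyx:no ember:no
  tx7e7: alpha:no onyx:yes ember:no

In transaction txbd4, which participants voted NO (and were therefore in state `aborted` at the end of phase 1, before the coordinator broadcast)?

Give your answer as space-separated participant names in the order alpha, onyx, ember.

Answer: onyx

Derivation:
Txn txbd4 phase 1: alpha yes -> prepared; onyx no -> aborted; ember yes -> prepared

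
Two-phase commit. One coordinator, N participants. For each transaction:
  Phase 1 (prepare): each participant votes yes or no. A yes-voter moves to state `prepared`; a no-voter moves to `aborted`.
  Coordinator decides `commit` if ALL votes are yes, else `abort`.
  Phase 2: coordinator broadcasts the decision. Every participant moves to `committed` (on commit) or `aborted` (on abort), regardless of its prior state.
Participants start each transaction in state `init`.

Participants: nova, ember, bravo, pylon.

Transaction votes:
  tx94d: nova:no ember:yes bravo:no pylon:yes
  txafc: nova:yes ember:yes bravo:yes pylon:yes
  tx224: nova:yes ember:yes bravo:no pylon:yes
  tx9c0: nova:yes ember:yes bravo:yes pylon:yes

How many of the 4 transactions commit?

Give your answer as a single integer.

Answer: 2

Derivation:
tx94d: no from nova, bravo -> abort (commits=0)
txafc: all yes -> commit (commits=1)
tx224: no from bravo -> abort (commits=1)
tx9c0: all yes -> commit (commits=2)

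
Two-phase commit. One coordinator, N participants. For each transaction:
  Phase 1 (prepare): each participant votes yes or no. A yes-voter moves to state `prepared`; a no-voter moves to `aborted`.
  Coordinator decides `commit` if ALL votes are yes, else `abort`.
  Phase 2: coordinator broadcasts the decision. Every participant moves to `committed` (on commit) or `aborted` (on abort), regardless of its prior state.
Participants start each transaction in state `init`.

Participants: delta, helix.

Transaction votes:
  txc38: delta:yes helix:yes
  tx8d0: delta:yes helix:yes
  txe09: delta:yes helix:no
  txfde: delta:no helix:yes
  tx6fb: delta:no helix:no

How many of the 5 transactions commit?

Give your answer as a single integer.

txc38: all yes -> commit (commits=1)
tx8d0: all yes -> commit (commits=2)
txe09: no from helix -> abort (commits=2)
txfde: no from delta -> abort (commits=2)
tx6fb: no from delta, helix -> abort (commits=2)

Answer: 2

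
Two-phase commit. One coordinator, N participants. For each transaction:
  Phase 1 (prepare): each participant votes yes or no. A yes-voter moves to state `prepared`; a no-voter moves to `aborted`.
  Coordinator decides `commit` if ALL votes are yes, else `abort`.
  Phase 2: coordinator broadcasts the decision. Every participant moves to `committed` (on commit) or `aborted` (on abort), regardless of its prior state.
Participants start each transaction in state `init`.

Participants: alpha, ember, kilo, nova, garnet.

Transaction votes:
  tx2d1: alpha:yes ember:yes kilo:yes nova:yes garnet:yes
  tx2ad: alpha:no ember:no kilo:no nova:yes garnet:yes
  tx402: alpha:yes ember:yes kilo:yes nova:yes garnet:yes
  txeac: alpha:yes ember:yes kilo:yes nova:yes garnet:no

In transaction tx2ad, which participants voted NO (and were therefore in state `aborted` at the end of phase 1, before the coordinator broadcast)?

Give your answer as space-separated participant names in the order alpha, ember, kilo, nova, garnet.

Txn tx2ad phase 1: alpha no -> aborted; ember no -> aborted; kilo no -> aborted; nova yes -> prepared; garnet yes -> prepared

Answer: alpha ember kilo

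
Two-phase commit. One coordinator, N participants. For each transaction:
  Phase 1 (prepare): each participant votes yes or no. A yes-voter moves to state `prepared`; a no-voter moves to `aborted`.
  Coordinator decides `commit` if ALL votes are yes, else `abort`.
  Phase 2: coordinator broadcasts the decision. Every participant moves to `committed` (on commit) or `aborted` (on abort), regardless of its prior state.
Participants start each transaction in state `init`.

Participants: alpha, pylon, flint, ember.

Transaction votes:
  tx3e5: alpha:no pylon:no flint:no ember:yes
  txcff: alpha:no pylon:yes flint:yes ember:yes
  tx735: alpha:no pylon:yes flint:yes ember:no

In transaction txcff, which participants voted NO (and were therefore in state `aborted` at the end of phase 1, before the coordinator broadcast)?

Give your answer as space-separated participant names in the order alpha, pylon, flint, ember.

Answer: alpha

Derivation:
Txn txcff phase 1: alpha no -> aborted; pylon yes -> prepared; flint yes -> prepared; ember yes -> prepared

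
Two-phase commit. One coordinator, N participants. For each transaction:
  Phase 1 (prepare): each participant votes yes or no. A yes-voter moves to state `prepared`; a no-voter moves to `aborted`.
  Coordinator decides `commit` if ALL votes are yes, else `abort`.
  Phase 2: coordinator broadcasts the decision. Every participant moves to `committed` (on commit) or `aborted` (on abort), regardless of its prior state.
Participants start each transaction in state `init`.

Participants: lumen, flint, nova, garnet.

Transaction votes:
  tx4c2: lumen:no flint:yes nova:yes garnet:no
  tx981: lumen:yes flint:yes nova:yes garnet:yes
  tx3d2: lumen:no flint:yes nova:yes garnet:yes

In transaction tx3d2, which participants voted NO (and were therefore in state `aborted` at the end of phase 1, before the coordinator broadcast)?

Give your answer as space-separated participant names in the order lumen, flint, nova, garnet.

Txn tx3d2 phase 1: lumen no -> aborted; flint yes -> prepared; nova yes -> prepared; garnet yes -> prepared

Answer: lumen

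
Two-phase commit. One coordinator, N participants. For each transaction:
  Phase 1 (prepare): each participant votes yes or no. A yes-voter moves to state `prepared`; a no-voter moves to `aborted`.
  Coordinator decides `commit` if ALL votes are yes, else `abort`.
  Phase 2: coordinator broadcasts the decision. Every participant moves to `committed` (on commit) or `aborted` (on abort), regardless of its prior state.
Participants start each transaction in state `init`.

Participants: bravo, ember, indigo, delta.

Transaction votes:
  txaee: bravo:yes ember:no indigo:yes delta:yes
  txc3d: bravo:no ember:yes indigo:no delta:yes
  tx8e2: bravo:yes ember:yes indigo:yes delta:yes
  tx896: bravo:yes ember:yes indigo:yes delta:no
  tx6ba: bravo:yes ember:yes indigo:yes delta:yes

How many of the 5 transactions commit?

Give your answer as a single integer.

Answer: 2

Derivation:
txaee: no from ember -> abort (commits=0)
txc3d: no from bravo, indigo -> abort (commits=0)
tx8e2: all yes -> commit (commits=1)
tx896: no from delta -> abort (commits=1)
tx6ba: all yes -> commit (commits=2)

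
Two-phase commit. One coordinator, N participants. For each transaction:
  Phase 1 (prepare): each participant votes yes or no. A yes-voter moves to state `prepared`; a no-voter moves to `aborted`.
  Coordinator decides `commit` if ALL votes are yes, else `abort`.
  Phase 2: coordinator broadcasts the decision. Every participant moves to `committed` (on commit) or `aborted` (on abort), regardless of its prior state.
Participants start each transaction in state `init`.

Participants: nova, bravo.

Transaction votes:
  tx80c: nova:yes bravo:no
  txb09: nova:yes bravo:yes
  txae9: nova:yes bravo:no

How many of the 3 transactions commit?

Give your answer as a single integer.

tx80c: no from bravo -> abort (commits=0)
txb09: all yes -> commit (commits=1)
txae9: no from bravo -> abort (commits=1)

Answer: 1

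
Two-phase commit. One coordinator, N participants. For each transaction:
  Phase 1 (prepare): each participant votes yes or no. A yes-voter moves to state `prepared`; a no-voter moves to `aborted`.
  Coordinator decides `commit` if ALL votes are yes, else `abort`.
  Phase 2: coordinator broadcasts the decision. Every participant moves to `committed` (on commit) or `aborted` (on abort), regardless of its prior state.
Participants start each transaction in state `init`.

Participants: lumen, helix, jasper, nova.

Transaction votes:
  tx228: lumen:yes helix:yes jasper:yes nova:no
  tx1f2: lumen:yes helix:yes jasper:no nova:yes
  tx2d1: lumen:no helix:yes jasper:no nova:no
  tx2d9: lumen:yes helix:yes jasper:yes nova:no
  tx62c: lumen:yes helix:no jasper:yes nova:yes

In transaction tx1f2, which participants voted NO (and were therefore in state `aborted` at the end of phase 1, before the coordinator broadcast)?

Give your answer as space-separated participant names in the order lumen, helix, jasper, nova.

Answer: jasper

Derivation:
Txn tx1f2 phase 1: lumen yes -> prepared; helix yes -> prepared; jasper no -> aborted; nova yes -> prepared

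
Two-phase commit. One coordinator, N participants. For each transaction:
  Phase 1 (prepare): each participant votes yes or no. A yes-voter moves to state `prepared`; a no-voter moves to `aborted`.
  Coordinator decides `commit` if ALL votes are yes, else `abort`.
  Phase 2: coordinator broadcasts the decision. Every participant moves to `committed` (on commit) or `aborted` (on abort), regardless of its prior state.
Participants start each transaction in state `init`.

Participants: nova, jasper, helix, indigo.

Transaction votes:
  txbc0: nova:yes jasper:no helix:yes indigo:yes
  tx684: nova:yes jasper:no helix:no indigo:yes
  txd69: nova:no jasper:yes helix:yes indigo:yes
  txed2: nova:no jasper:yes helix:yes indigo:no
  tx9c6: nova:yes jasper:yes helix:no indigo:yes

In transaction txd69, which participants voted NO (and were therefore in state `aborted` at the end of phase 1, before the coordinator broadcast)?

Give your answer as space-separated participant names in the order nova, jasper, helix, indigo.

Txn txd69 phase 1: nova no -> aborted; jasper yes -> prepared; helix yes -> prepared; indigo yes -> prepared

Answer: nova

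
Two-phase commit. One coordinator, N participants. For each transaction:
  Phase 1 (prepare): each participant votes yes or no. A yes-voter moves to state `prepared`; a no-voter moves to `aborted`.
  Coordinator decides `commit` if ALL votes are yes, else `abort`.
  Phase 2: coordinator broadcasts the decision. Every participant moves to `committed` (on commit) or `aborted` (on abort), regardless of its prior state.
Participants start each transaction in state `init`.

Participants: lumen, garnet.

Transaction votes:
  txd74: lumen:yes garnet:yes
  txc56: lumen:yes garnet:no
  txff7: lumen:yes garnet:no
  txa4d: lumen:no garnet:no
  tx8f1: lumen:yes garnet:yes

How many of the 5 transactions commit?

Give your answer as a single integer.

Answer: 2

Derivation:
txd74: all yes -> commit (commits=1)
txc56: no from garnet -> abort (commits=1)
txff7: no from garnet -> abort (commits=1)
txa4d: no from lumen, garnet -> abort (commits=1)
tx8f1: all yes -> commit (commits=2)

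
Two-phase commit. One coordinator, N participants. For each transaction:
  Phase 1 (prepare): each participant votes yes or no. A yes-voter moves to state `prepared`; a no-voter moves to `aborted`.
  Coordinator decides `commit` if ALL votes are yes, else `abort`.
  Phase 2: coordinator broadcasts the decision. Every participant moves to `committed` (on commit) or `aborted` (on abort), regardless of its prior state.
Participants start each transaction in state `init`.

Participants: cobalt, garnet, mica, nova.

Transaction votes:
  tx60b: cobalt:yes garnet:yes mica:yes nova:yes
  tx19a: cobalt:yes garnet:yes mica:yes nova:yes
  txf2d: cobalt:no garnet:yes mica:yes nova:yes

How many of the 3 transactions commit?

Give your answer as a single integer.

Answer: 2

Derivation:
tx60b: all yes -> commit (commits=1)
tx19a: all yes -> commit (commits=2)
txf2d: no from cobalt -> abort (commits=2)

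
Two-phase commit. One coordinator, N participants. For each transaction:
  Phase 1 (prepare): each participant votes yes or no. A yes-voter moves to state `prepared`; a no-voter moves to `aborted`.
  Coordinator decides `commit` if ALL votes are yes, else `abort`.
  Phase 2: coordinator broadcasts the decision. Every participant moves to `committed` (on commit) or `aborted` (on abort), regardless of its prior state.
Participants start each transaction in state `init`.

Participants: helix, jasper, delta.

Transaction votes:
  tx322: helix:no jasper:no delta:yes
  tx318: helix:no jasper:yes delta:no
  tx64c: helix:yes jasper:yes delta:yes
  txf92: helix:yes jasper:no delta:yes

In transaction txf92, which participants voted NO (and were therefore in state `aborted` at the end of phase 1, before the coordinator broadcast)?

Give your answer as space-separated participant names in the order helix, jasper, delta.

Answer: jasper

Derivation:
Txn txf92 phase 1: helix yes -> prepared; jasper no -> aborted; delta yes -> prepared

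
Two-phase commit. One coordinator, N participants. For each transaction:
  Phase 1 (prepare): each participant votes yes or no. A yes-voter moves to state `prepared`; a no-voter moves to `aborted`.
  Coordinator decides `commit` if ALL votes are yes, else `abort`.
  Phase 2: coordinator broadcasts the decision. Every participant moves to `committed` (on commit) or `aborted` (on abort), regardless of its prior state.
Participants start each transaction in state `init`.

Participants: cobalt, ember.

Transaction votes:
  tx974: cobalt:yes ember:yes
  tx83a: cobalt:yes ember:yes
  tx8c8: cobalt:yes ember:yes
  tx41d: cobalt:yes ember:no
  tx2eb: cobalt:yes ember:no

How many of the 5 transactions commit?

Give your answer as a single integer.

Answer: 3

Derivation:
tx974: all yes -> commit (commits=1)
tx83a: all yes -> commit (commits=2)
tx8c8: all yes -> commit (commits=3)
tx41d: no from ember -> abort (commits=3)
tx2eb: no from ember -> abort (commits=3)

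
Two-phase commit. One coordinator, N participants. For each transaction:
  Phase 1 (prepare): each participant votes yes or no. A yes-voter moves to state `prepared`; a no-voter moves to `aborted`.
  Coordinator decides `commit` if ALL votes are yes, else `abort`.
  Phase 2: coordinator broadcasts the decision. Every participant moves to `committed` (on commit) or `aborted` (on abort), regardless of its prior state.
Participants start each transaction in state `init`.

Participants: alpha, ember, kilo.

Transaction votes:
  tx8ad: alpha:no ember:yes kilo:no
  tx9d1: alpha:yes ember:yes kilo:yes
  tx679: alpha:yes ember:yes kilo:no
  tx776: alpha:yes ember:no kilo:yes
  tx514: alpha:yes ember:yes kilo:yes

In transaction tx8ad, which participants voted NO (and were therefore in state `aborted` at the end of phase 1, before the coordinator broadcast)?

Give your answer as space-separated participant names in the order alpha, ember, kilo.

Answer: alpha kilo

Derivation:
Txn tx8ad phase 1: alpha no -> aborted; ember yes -> prepared; kilo no -> aborted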